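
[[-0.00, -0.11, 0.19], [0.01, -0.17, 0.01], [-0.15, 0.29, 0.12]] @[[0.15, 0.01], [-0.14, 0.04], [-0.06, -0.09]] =[[0.0, -0.02], [0.02, -0.01], [-0.07, -0.00]]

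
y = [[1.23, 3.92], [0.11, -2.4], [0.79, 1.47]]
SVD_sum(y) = [[1.01,  3.98], [-0.56,  -2.23], [0.40,  1.57]] + [[0.22, -0.06],  [0.67, -0.17],  [0.39, -0.1]]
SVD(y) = [[0.82, 0.27], [-0.46, 0.83], [0.33, 0.48]] @ diag([4.973463741807846, 0.8372923079323578]) @ [[0.25,0.97], [0.97,-0.25]]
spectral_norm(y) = 4.97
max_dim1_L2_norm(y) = 4.11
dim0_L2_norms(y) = [1.47, 4.83]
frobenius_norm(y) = 5.04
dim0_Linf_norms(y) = [1.23, 3.92]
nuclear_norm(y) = 5.81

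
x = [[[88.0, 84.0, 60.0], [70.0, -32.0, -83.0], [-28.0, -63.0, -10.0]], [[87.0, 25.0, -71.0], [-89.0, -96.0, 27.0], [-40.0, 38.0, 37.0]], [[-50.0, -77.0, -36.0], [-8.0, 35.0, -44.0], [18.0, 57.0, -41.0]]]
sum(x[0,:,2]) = -33.0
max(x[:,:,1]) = 84.0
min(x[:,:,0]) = -89.0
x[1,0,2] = -71.0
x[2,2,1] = 57.0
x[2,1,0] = -8.0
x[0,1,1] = -32.0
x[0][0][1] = 84.0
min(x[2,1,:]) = -44.0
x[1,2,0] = -40.0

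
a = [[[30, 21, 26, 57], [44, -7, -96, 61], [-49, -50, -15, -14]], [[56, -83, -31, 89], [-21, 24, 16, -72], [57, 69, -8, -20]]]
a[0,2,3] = -14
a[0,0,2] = 26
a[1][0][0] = 56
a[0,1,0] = 44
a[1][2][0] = 57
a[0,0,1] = 21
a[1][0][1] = -83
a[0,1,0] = 44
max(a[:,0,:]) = 89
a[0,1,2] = -96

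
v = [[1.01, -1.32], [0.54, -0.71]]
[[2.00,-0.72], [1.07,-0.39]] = v@[[0.50, -0.18], [-1.13, 0.41]]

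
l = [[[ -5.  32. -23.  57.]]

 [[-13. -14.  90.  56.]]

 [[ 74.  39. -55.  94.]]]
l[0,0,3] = 57.0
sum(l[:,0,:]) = 332.0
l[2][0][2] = -55.0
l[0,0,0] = -5.0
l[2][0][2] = -55.0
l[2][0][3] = 94.0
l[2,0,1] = 39.0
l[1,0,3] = 56.0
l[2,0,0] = 74.0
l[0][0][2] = -23.0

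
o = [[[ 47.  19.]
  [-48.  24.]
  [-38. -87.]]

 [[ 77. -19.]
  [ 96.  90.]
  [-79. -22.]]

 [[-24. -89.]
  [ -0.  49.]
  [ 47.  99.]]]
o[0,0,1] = 19.0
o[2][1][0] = -0.0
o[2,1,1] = 49.0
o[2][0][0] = -24.0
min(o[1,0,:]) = -19.0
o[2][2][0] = 47.0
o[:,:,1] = [[19.0, 24.0, -87.0], [-19.0, 90.0, -22.0], [-89.0, 49.0, 99.0]]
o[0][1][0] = -48.0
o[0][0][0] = 47.0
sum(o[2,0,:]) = -113.0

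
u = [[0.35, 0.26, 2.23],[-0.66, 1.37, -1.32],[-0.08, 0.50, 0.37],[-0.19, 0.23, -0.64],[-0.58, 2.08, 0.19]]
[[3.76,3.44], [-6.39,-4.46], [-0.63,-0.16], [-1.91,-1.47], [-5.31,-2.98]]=u @ [[0.86, 1.66], [-2.48, -1.10], [1.84, 1.41]]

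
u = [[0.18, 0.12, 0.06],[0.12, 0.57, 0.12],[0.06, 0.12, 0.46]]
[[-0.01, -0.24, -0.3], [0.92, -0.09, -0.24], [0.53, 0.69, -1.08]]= u@[[-1.51,-1.81,-1.10],[1.74,-0.15,0.28],[0.89,1.78,-2.27]]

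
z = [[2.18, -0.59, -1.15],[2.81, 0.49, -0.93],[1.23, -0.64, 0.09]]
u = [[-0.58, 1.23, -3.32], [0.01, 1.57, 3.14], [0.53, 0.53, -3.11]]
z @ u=[[-1.88, 1.15, -5.51], [-2.12, 3.73, -4.9], [-0.67, 0.56, -6.37]]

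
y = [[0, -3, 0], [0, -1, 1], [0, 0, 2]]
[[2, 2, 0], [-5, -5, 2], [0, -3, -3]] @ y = [[0, -8, 2], [0, 20, -1], [0, 3, -9]]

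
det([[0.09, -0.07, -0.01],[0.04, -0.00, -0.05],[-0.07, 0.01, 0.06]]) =-0.000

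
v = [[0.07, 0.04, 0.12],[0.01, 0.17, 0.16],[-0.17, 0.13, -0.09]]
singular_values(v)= [0.27, 0.24, 0.0]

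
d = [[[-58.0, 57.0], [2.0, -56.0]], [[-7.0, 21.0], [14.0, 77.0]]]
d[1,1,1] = 77.0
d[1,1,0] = 14.0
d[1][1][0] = 14.0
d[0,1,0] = 2.0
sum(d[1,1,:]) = 91.0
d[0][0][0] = -58.0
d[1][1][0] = 14.0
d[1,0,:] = [-7.0, 21.0]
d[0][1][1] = -56.0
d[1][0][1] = 21.0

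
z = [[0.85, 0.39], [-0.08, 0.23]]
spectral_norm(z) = 0.94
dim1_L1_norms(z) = [1.24, 0.31]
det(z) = 0.23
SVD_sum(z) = [[0.85, 0.40],[0.02, 0.01]] + [[0.00, -0.01], [-0.1, 0.22]]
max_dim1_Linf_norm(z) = 0.85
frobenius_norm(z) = 0.97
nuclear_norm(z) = 1.18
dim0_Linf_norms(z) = [0.85, 0.39]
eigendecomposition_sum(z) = [[0.88, 0.61], [-0.12, -0.09]] + [[-0.03, -0.22], [0.04, 0.32]]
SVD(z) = [[-1.0, -0.03],[-0.03, 1.00]] @ diag([0.9355090368162021, 0.2423279637912673]) @ [[-0.91, -0.42], [-0.42, 0.91]]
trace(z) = 1.08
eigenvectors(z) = [[0.99, -0.57], [-0.14, 0.82]]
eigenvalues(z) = [0.79, 0.29]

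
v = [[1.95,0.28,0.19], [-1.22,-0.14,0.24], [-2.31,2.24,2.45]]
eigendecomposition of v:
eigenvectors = [[(0.13-0.22j),0.13+0.22j,0.04+0.00j], [0.06+0.09j,0.06-0.09j,-0.76+0.00j], [(0.96+0j),(0.96-0j),0.65+0.00j]]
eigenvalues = [(2.27+0.73j), (2.27-0.73j), (-0.28+0j)]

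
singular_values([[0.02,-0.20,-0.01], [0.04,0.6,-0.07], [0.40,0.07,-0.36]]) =[0.67, 0.5, 0.0]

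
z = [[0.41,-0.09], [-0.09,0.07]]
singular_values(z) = [0.43, 0.05]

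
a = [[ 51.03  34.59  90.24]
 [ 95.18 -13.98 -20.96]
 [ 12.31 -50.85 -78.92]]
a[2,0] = 12.31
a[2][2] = -78.92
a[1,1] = -13.98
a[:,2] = [90.24, -20.96, -78.92]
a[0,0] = 51.03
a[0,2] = 90.24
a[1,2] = -20.96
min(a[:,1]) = -50.85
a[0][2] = 90.24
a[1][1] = -13.98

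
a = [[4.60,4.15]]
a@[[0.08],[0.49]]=[[2.40]]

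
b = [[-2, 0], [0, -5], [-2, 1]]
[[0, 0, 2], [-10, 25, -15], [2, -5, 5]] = b @[[0, 0, -1], [2, -5, 3]]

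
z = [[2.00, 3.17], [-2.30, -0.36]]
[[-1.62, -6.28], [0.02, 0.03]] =z@[[0.08, 0.33], [-0.56, -2.19]]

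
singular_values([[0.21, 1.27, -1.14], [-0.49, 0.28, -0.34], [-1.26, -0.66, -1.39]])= [2.11, 1.67, 0.35]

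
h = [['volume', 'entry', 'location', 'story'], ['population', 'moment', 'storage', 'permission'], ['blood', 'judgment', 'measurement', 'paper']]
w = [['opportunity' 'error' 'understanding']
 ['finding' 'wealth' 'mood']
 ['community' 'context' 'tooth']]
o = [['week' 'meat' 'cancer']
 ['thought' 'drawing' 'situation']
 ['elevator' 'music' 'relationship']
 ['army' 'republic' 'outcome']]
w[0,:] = ['opportunity', 'error', 'understanding']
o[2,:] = ['elevator', 'music', 'relationship']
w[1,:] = ['finding', 'wealth', 'mood']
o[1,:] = ['thought', 'drawing', 'situation']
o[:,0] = ['week', 'thought', 'elevator', 'army']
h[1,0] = 'population'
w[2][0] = 'community'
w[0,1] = 'error'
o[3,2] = 'outcome'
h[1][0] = 'population'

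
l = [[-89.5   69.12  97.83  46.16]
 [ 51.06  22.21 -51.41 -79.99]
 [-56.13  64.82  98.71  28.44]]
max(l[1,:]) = 51.06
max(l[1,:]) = 51.06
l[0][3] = 46.16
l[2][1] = 64.82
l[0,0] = -89.5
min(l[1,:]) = -79.99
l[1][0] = 51.06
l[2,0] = -56.13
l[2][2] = 98.71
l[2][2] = 98.71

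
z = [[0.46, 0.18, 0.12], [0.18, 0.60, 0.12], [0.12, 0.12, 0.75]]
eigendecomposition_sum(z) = [[0.16, 0.20, 0.28],[0.20, 0.26, 0.36],[0.28, 0.36, 0.49]] + [[0.24, -0.15, -0.03], [-0.15, 0.09, 0.02], [-0.03, 0.02, 0.0]] + [[0.07, 0.13, -0.13],  [0.13, 0.25, -0.25],  [-0.13, -0.25, 0.26]]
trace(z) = 1.81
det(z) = 0.17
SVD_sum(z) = [[0.16, 0.2, 0.28], [0.20, 0.26, 0.36], [0.28, 0.36, 0.49]] + [[0.07, 0.13, -0.13], [0.13, 0.25, -0.25], [-0.13, -0.25, 0.26]] + [[0.24, -0.15, -0.03], [-0.15, 0.09, 0.02], [-0.03, 0.02, 0.0]]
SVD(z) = [[0.41,0.34,-0.84], [0.53,0.66,0.53], [0.74,-0.67,0.09]] @ diag([0.904835410763231, 0.571139058712321, 0.33402553052444794]) @ [[0.41, 0.53, 0.74],[0.34, 0.66, -0.67],[-0.84, 0.53, 0.09]]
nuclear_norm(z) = 1.81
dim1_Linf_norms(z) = [0.46, 0.6, 0.75]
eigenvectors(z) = [[-0.41,-0.84,-0.34], [-0.53,0.53,-0.66], [-0.74,0.09,0.67]]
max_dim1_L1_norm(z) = 0.99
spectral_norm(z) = 0.90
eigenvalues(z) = [0.9, 0.33, 0.57]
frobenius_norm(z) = 1.12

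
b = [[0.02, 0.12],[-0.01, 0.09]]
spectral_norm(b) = 0.15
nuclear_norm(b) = 0.17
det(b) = 0.00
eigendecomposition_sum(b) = [[0.2, -0.6], [0.05, -0.15]] + [[-0.18, 0.72],[-0.06, 0.24]]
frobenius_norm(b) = 0.15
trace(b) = 0.11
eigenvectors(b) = [[-0.97, -0.95],[-0.24, -0.32]]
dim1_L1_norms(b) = [0.14, 0.1]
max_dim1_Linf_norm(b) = 0.12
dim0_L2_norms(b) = [0.02, 0.15]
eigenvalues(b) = [0.05, 0.06]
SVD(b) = [[0.81,0.59], [0.59,-0.81]] @ diag([0.15033895588165846, 0.01995490777760552]) @ [[0.07, 1.00], [1.0, -0.07]]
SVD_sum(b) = [[0.01, 0.12], [0.01, 0.09]] + [[0.01, -0.0], [-0.02, 0.00]]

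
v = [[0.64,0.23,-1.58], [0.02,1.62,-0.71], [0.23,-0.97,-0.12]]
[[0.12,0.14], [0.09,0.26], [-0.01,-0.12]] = v@[[0.15,-0.05], [0.05,0.12], [-0.01,-0.09]]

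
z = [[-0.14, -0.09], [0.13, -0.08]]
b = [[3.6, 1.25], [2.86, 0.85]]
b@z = [[-0.34, -0.42], [-0.29, -0.33]]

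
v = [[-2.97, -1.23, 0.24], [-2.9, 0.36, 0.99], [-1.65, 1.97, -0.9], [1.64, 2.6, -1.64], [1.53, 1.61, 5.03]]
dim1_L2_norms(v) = [3.22, 3.09, 2.72, 3.48, 5.5]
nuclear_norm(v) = 14.18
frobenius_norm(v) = 8.35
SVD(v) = [[-0.3, 0.54, -0.03], [-0.12, 0.52, -0.43], [-0.18, 0.01, -0.73], [0.05, -0.6, -0.5], [0.93, 0.28, -0.18]] @ diag([5.703184499189406, 5.017979057316481, 3.4628272767406227]) @ [[0.53,0.28,0.80], [-0.74,-0.31,0.6], [0.42,-0.91,0.04]]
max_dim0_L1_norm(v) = 10.69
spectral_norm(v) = 5.70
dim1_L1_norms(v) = [4.44, 4.25, 4.52, 5.88, 8.17]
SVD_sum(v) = [[-0.93, -0.49, -1.39], [-0.35, -0.18, -0.52], [-0.56, -0.29, -0.84], [0.16, 0.08, 0.23], [2.82, 1.48, 4.22]] + [[-2.0, -0.84, 1.63], [-1.93, -0.81, 1.57], [-0.04, -0.02, 0.04], [2.21, 0.93, -1.80], [-1.03, -0.43, 0.84]] + [[-0.05, 0.1, -0.00],  [-0.62, 1.36, -0.06],  [-1.05, 2.28, -0.10],  [-0.73, 1.58, -0.07],  [-0.26, 0.57, -0.03]]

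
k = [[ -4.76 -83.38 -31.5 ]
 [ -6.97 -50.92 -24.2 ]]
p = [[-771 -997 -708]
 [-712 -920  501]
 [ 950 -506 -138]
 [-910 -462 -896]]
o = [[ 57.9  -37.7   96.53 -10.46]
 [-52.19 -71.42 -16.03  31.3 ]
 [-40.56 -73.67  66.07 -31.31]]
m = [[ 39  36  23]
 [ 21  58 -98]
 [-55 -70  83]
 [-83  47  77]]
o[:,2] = [96.53, -16.03, 66.07]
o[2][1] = -73.67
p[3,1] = -462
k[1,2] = -24.2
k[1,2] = -24.2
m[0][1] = 36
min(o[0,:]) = -37.7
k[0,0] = -4.76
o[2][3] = -31.31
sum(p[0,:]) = -2476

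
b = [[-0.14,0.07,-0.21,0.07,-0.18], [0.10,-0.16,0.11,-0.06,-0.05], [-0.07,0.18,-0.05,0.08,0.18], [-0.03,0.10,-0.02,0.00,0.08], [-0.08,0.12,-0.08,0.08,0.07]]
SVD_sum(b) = [[-0.09,0.13,-0.1,0.06,0.04], [0.1,-0.15,0.11,-0.07,-0.05], [-0.10,0.15,-0.12,0.07,0.05], [-0.05,0.07,-0.05,0.03,0.02], [-0.08,0.13,-0.09,0.06,0.04]] + [[-0.06, -0.06, -0.11, 0.01, -0.22], [-0.00, -0.00, -0.00, 0.00, -0.0], [0.03, 0.03, 0.07, -0.01, 0.13], [0.02, 0.02, 0.03, -0.00, 0.06], [0.01, 0.01, 0.01, -0.00, 0.03]] + [[0.0, 0.00, -0.0, -0.0, -0.0],  [-0.00, -0.01, 0.0, 0.01, 0.00],  [-0.00, -0.01, 0.0, 0.01, 0.0],  [0.0, 0.02, -0.0, -0.03, -0.01],  [-0.0, -0.01, 0.00, 0.02, 0.00]] + [[0.00,-0.0,-0.00,-0.00,0.00], [0.0,-0.00,-0.0,-0.00,0.00], [0.00,-0.0,-0.0,-0.0,0.00], [0.0,-0.0,-0.00,-0.00,0.0], [-0.0,0.00,0.0,0.00,-0.0]] + [[-0.00, -0.0, -0.0, -0.0, 0.00], [-0.0, -0.0, -0.0, -0.00, 0.0], [0.0, 0.00, 0.00, 0.00, -0.0], [-0.0, -0.00, -0.0, -0.00, 0.00], [-0.00, -0.00, -0.0, -0.00, 0.00]]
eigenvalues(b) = [(-0.32+0j), (0.11+0j), (-0.06+0j), (-0+0j), (-0-0j)]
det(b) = 0.00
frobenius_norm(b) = 0.54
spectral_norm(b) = 0.44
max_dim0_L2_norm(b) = 0.3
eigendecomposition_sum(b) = [[(-0.16-0j), (0.2-0j), (-0.19+0j), 0.12-0.00j, 0.02-0.00j],[0.10+0.00j, (-0.13+0j), (0.12-0j), -0.07+0.00j, -0.01+0.00j],[(-0.05-0j), (0.07-0j), -0.06+0.00j, 0.04-0.00j, (0.01-0j)],[(-0.03-0j), (0.04-0j), -0.04+0.00j, (0.02-0j), -0j],[-0.07-0.00j, 0.09-0.00j, -0.08+0.00j, (0.05-0j), 0.01-0.00j]] + [[0.03+0.00j,(-0.1+0j),(-0.01-0j),-0.06+0.00j,(-0.18+0j)], [0.00+0.00j,-0.02+0.00j,-0.00-0.00j,-0.01+0.00j,-0.03+0.00j], [(-0.02-0j),(0.09-0j),0.01+0.00j,(0.06-0j),0.15-0.00j], [(-0.01-0j),(0.03-0j),0j,0.02-0.00j,0.05-0.00j], [(-0.01-0j),0.04-0.00j,0.00+0.00j,(0.03-0j),0.07-0.00j]] + [[(-0.01+0j), (-0.02+0j), -0.01-0.00j, 0.03+0.00j, -0.02+0.00j],[-0.01+0.00j, -0.02+0.00j, (-0.01-0j), (0.02+0j), (-0.01+0j)],[(0.01-0j), (0.02-0j), (0.01+0j), (-0.02-0j), (0.01-0j)],[0.01-0.00j, 0.03-0.00j, (0.02+0j), -0.04-0.00j, (0.03-0j)],[(-0+0j), -0.00+0.00j, -0.00-0.00j, 0.01+0.00j, (-0+0j)]] + [[-0.00-0.00j,  -0.00+0.00j,  -0j,  -0.00+0.00j,  (-0+0j)], [-0.00+0.00j,  0.00+0.00j,  -0.00-0.00j,  0.00+0.00j,  0j], [0j,  0.00+0.00j,  (-0+0j),  0j,  0.00-0.00j], [-0.00+0.00j,  0j,  (-0-0j),  0j,  0.00+0.00j], [(-0-0j),  (-0-0j),  -0j,  -0.00-0.00j,  -0.00-0.00j]] + [[(-0+0j), (-0-0j), 0.00+0.00j, -0.00-0.00j, (-0-0j)], [-0.00-0.00j, 0.00-0.00j, (-0+0j), 0.00-0.00j, -0j], [0.00-0.00j, 0.00-0.00j, (-0-0j), -0j, 0j], [(-0-0j), -0j, -0.00+0.00j, 0.00-0.00j, -0j], [-0.00+0.00j, (-0+0j), 0j, -0.00+0.00j, -0.00+0.00j]]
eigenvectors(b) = [[(0.75+0j), -0.70+0.00j, (-0.43+0j), 0.51-0.38j, 0.51+0.38j],[-0.49+0.00j, -0.11+0.00j, (-0.39+0j), (-0.16-0.22j), -0.16+0.22j],[0.26+0.00j, 0.61+0.00j, 0.37+0.00j, -0.64+0.00j, -0.64-0.00j],[0.16+0.00j, (0.19+0j), (0.72+0j), -0.12-0.16j, (-0.12+0.16j)],[0.32+0.00j, 0.28+0.00j, -0.12+0.00j, 0.24+0.13j, (0.24-0.13j)]]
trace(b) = -0.28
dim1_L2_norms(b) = [0.33, 0.23, 0.28, 0.13, 0.2]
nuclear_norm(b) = 0.81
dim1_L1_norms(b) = [0.67, 0.48, 0.56, 0.23, 0.43]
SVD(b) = [[-0.44, -0.83, -0.01, 0.31, 0.12], [0.52, -0.02, 0.34, 0.46, 0.63], [-0.53, 0.49, 0.26, 0.63, -0.14], [-0.24, 0.24, -0.75, 0.05, 0.57], [-0.44, 0.1, 0.51, -0.55, 0.49]] @ diag([0.4411972018379035, 0.3125094734473629, 0.046592361924975026, 0.002683944637802651, 0.0021923383611024143]) @ [[0.44, -0.65, 0.49, -0.32, -0.21], [0.21, 0.22, 0.44, -0.03, 0.85], [-0.02, -0.48, 0.02, 0.87, 0.15], [0.69, -0.09, -0.68, -0.05, 0.2], [-0.53, -0.55, -0.31, -0.38, 0.42]]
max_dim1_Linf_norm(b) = 0.21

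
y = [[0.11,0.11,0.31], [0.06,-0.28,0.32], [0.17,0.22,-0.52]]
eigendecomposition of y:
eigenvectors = [[-0.92, -0.54, -0.23], [-0.28, 0.8, -0.55], [-0.29, 0.27, 0.8]]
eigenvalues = [0.24, -0.21, -0.72]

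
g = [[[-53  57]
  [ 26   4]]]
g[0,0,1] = 57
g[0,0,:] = [-53, 57]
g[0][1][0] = 26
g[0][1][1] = 4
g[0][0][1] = 57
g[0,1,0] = 26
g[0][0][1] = 57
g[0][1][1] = 4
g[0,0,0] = -53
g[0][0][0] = -53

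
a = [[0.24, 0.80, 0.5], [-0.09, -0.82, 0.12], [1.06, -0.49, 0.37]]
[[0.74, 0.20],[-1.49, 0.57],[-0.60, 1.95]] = a@[[0.61, 1.20], [1.56, -0.69], [-1.31, 0.92]]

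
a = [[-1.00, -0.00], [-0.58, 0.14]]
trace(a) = -0.86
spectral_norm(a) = 1.16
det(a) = -0.14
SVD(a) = [[-0.86, -0.51], [-0.51, 0.86]] @ diag([1.1581831774083768, 0.12087897901718171]) @ [[1.00,  -0.06], [0.06,  1.0]]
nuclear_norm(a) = 1.28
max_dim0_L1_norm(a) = 1.58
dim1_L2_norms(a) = [1.0, 0.6]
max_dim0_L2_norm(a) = 1.16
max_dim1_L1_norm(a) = 1.0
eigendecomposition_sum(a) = [[0.0, 0.00], [-0.07, 0.14]] + [[-1.00, -0.00], [-0.51, -0.00]]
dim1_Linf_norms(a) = [1.0, 0.58]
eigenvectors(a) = [[0.0, 0.89],[1.00, 0.45]]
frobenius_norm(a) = 1.16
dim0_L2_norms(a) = [1.16, 0.14]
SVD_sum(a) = [[-1.00, 0.06], [-0.59, 0.04]] + [[-0.00,-0.06], [0.01,0.10]]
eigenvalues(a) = [0.14, -1.0]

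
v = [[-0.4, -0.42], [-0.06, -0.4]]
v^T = [[-0.4, -0.06], [-0.42, -0.4]]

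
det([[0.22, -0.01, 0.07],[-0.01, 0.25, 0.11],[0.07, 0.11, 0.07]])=-0.000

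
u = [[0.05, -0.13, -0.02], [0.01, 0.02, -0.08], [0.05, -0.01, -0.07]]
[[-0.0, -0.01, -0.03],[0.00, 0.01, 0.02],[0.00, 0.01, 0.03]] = u @[[0.01,0.2,0.57],  [0.01,0.15,0.43],  [-0.00,-0.02,-0.06]]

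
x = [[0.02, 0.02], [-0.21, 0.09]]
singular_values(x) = [0.23, 0.03]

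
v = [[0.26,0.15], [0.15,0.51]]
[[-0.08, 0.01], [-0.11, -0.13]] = v @[[-0.22, 0.22], [-0.16, -0.31]]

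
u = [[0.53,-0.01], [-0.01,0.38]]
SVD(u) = [[-1.0, 0.07], [0.07, 1.0]] @ diag([0.5306637297521078, 0.37933627024789224]) @ [[-1.0,0.07], [0.07,1.00]]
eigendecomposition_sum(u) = [[0.53, -0.04], [-0.04, 0.00]] + [[0.0, 0.03],[0.03, 0.38]]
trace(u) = 0.91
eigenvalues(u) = [0.53, 0.38]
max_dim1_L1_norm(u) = 0.54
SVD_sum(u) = [[0.53, -0.04], [-0.04, 0.0]] + [[0.00, 0.03],[0.03, 0.38]]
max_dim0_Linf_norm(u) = 0.53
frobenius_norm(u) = 0.65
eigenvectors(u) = [[1.0, 0.07], [-0.07, 1.0]]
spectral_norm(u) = 0.53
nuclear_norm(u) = 0.91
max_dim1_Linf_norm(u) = 0.53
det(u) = 0.20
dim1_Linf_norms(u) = [0.53, 0.38]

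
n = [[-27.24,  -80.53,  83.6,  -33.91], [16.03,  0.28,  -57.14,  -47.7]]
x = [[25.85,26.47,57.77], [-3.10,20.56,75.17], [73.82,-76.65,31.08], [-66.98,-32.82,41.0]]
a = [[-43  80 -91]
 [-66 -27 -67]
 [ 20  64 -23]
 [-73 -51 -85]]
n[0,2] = 83.6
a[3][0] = -73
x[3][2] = 41.0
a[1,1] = -27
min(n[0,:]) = -80.53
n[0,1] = -80.53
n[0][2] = 83.6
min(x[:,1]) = -76.65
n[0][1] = -80.53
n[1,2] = -57.14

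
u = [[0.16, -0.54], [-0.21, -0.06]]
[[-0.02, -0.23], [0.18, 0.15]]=u @[[-0.79, -0.77], [-0.19, 0.19]]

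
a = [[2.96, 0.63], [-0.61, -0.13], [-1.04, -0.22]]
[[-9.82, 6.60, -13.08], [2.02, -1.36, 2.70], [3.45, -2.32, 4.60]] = a @ [[-3.78, 2.15, -4.61], [2.17, 0.38, 0.90]]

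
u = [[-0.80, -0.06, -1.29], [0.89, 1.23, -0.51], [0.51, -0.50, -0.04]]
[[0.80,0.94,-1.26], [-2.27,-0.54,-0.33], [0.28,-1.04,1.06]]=u @ [[-0.76, -1.41, 1.15], [-1.33, 0.63, -0.97], [-0.09, 0.12, 0.31]]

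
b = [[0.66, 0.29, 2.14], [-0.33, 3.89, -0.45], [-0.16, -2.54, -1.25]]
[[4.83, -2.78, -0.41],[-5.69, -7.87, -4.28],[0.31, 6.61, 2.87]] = b @ [[2.95, -0.83, 0.12],[-1.04, -2.18, -1.10],[1.49, -0.75, -0.08]]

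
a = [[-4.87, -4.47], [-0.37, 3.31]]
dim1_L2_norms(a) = [6.61, 3.33]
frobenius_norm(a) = 7.40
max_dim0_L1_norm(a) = 7.78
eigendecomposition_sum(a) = [[-4.95, -2.64], [-0.22, -0.12]] + [[0.08, -1.83],[-0.15, 3.43]]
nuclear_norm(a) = 9.50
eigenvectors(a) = [[-1.00, 0.47], [-0.04, -0.88]]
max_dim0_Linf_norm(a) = 4.87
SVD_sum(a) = [[-4.22, -5.01],[1.48, 1.75]] + [[-0.65, 0.54], [-1.85, 1.56]]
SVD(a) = [[-0.94, 0.33], [0.33, 0.94]] @ diag([6.945691617922726, 2.5589388325471925]) @ [[0.64,0.76], [-0.76,0.64]]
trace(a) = -1.56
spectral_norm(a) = 6.95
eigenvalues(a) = [-5.07, 3.51]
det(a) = -17.77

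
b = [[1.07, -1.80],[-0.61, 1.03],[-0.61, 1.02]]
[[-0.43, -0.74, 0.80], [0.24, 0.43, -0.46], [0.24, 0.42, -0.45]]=b @ [[0.19, 0.33, -0.35], [0.35, 0.61, -0.65]]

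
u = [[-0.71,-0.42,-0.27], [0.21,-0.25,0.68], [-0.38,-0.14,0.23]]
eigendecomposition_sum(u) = [[-0.39-0.13j, -0.21-0.32j, (-0.05+0.22j)],[(0.15+0.4j), (-0.13+0.38j), 0.21-0.11j],[-0.14-0.05j, -0.07-0.12j, -0.02+0.08j]] + [[-0.39+0.13j,(-0.21+0.32j),-0.05-0.22j], [(0.15-0.4j),(-0.13-0.38j),0.21+0.11j], [-0.14+0.05j,(-0.07+0.12j),-0.02-0.08j]] + [[0.06-0.00j,(-0-0j),(-0.17+0j)], [-0.09+0.00j,0j,(0.25-0j)], [-0.10+0.00j,0j,0.27-0.00j]]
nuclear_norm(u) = 1.91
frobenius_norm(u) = 1.24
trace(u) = -0.73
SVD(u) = [[-0.86, -0.28, -0.42], [0.45, -0.82, -0.35], [-0.25, -0.49, 0.83]] @ diag([0.973338263604891, 0.7463600205404767, 0.18670657283940284]) @ [[0.82,0.29,0.49],[0.29,0.53,-0.80],[-0.49,0.8,0.35]]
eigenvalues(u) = [(-0.53+0.34j), (-0.53-0.34j), (0.34+0j)]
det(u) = 0.14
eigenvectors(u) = [[0.42-0.52j, 0.42+0.52j, (-0.42+0j)], [(-0.7+0j), -0.70-0.00j, (0.62+0j)], [0.16-0.19j, (0.16+0.19j), (0.67+0j)]]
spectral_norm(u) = 0.97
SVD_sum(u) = [[-0.69, -0.25, -0.41],[0.36, 0.13, 0.21],[-0.2, -0.07, -0.12]] + [[-0.06, -0.11, 0.17], [-0.18, -0.32, 0.49], [-0.11, -0.19, 0.29]] + [[0.04,  -0.06,  -0.03],[0.03,  -0.05,  -0.02],[-0.08,  0.12,  0.05]]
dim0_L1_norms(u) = [1.3, 0.81, 1.18]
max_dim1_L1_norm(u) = 1.4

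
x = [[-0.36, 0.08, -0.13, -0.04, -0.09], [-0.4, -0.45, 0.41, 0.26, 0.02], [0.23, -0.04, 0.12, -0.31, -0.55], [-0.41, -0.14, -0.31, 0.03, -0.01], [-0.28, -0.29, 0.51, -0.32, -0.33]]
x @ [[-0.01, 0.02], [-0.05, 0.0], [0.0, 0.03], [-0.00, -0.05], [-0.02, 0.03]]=[[0.00, -0.01], [0.03, -0.01], [0.01, 0.01], [0.01, -0.02], [0.02, 0.02]]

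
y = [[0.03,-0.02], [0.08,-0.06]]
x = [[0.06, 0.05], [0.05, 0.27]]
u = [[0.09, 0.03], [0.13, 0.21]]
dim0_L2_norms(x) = [0.08, 0.27]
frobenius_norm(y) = 0.11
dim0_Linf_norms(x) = [0.06, 0.27]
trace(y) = -0.03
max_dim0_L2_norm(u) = 0.21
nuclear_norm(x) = 0.33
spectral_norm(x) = 0.28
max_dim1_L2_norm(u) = 0.25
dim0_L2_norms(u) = [0.16, 0.21]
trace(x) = 0.33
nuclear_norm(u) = 0.32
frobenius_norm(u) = 0.26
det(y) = -0.00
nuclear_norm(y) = 0.11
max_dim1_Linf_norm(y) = 0.08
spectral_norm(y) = 0.11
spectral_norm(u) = 0.26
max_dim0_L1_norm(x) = 0.32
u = x + y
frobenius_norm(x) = 0.29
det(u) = 0.01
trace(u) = 0.30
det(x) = 0.01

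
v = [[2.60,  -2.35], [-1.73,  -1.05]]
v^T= [[2.60, -1.73], [-2.35, -1.05]]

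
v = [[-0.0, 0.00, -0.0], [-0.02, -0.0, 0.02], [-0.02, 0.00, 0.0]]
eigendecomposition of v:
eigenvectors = [[0.00, 0.0, 0.00], [1.00, -1.0, -1.00], [0.00, 0.0, 0.00]]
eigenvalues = [-0.0, 0.0, -0.0]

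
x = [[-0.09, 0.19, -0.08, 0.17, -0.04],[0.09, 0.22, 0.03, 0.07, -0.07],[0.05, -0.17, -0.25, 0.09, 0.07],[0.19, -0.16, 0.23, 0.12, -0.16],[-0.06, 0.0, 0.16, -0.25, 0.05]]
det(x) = 0.00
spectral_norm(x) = 0.44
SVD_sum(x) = [[-0.04, 0.05, -0.16, 0.08, 0.04], [-0.01, 0.01, -0.03, 0.01, 0.01], [-0.04, 0.05, -0.16, 0.08, 0.04], [0.06, -0.07, 0.21, -0.1, -0.05], [0.05, -0.06, 0.17, -0.08, -0.04]] + [[0.0, -0.0, -0.0, 0.01, -0.0], [0.01, -0.01, -0.00, 0.02, -0.01], [0.07, -0.05, -0.00, 0.09, -0.04], [0.15, -0.12, -0.0, 0.20, -0.10], [-0.11, 0.09, 0.0, -0.15, 0.07]] + [[0.00, 0.16, 0.07, 0.06, -0.06], [0.01, 0.2, 0.08, 0.07, -0.08], [-0.01, -0.18, -0.07, -0.07, 0.07], [0.0, 0.03, 0.01, 0.01, -0.01], [-0.0, -0.03, -0.01, -0.01, 0.01]] + [[-0.06, -0.02, 0.02, 0.03, -0.01], [0.08, 0.03, -0.03, -0.03, 0.01], [0.03, 0.01, -0.01, -0.01, 0.01], [-0.02, -0.01, 0.00, 0.01, -0.00], [0.01, 0.00, -0.0, -0.00, 0.0]] + [[0.00, 0.00, 0.00, 0.00, 0.0],[0.0, 0.0, 0.0, 0.0, 0.0],[0.0, 0.00, 0.0, 0.0, 0.00],[0.00, 0.00, 0.0, 0.00, 0.0],[0.00, 0.00, 0.0, 0.0, 0.0]]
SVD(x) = [[-0.45, -0.02, 0.51, -0.55, 0.48], [-0.07, -0.07, 0.63, 0.76, 0.14], [-0.45, -0.35, -0.57, 0.3, 0.5], [0.59, -0.75, 0.11, -0.15, 0.24], [0.48, 0.56, -0.11, 0.06, 0.66]] @ diag([0.4355078155971044, 0.392229511890406, 0.381411834265599, 0.12252645462928297, 0.0011104747551407132]) @ [[0.22, -0.27, 0.83, -0.40, -0.18], [-0.5, 0.4, 0.01, -0.69, 0.33], [0.02, 0.82, 0.34, 0.31, -0.33], [0.83, 0.29, -0.27, -0.37, 0.14], [0.12, 0.06, 0.35, 0.36, 0.85]]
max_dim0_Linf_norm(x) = 0.25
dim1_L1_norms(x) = [0.57, 0.48, 0.63, 0.86, 0.52]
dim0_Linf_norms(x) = [0.19, 0.22, 0.25, 0.25, 0.16]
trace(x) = 0.05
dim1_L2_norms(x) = [0.28, 0.26, 0.33, 0.39, 0.31]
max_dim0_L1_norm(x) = 0.75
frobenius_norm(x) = 0.71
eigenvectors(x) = [[(-0.5+0j), (-0.79+0j), -0.12+0.00j, -0.43-0.08j, -0.43+0.08j],[(0.08+0j), (0.11+0j), -0.06+0.00j, (-0.69+0j), (-0.69-0j)],[-0.43+0.00j, 0.15+0.00j, -0.35+0.00j, 0.20-0.06j, 0.20+0.06j],[0.59+0.00j, 0.53+0.00j, -0.36+0.00j, -0.03-0.36j, -0.03+0.36j],[(0.46+0j), 0.24+0.00j, -0.85+0.00j, 0.33+0.24j, (0.33-0.24j)]]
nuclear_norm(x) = 1.33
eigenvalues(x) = [(-0.36+0j), (-0.2+0j), 0j, (0.3+0.07j), (0.3-0.07j)]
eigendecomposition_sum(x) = [[0.02-0.00j, -0.06-0.00j, (-0.26+0j), (0.09-0j), 0.07+0.00j], [(-0+0j), (0.01+0j), (0.04-0j), (-0.01+0j), -0.01-0.00j], [0.02-0.00j, (-0.05-0j), (-0.22+0j), 0.07-0.00j, (0.06+0j)], [-0.03+0.00j, 0.07+0.00j, 0.30-0.00j, -0.10+0.00j, -0.08-0.00j], [(-0.02+0j), 0.05+0.00j, 0.24-0.00j, -0.08+0.00j, (-0.06-0j)]] + [[-0.18-0.00j,  0.14+0.00j,  (0.16-0j),  (-0.02-0j),  -0.04+0.00j], [(0.02+0j),  -0.02-0.00j,  -0.02+0.00j,  0.00+0.00j,  (0.01-0j)], [0.03+0.00j,  (-0.03-0j),  -0.03+0.00j,  0.00+0.00j,  (0.01-0j)], [0.12+0.00j,  (-0.09-0j),  -0.11+0.00j,  0.01+0.00j,  (0.03-0j)], [(0.06+0j),  -0.04-0.00j,  -0.05+0.00j,  0.01+0.00j,  (0.01-0j)]] + [[0.00-0.00j, 0.00+0.00j, 0.00+0.00j, 0.00-0.00j, 0j], [0.00-0.00j, 0j, 0.00+0.00j, 0.00-0.00j, 0j], [0.00-0.00j, 0.00+0.00j, 0j, 0.00-0.00j, 0.00+0.00j], [-0j, 0j, 0j, -0j, 0j], [-0j, 0.00+0.00j, 0.00+0.00j, -0j, 0.00+0.00j]] + [[0.03-0.05j, (0.06+0.1j), (0.01-0.02j), 0.05-0.12j, -0.03+0.06j], [(0.03-0.09j), 0.11+0.14j, -0.03j, 0.04-0.20j, -0.03+0.10j], [(-0+0.03j), (-0.05-0.03j), 0.00+0.01j, (0.01+0.06j), -0.03j], [0.05+0.01j, -0.07+0.07j, 0.02+0.00j, (0.11+0.01j), (-0.05-0.01j)], [(-0.05+0.03j), (-0.01-0.11j), (-0.01+0.01j), (-0.09+0.08j), 0.05-0.04j]] + [[(0.03+0.05j),(0.06-0.1j),(0.01+0.02j),(0.05+0.12j),(-0.03-0.06j)], [0.03+0.09j,(0.11-0.14j),0.00+0.03j,0.04+0.20j,-0.03-0.10j], [(-0-0.03j),(-0.05+0.03j),-0.01j,(0.01-0.06j),0.00+0.03j], [0.05-0.01j,-0.07-0.07j,(0.02-0j),(0.11-0.01j),(-0.05+0.01j)], [-0.05-0.03j,-0.01+0.11j,(-0.01-0.01j),-0.09-0.08j,(0.05+0.04j)]]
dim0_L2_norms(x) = [0.24, 0.37, 0.39, 0.34, 0.2]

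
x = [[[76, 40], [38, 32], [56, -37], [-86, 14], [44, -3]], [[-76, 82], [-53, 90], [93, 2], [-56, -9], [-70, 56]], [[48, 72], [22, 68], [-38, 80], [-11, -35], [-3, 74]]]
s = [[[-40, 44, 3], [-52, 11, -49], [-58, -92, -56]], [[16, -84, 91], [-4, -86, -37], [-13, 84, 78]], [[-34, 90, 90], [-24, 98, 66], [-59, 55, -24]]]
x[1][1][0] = -53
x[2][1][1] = 68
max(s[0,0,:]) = 44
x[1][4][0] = -70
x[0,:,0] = [76, 38, 56, -86, 44]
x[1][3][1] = -9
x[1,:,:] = [[-76, 82], [-53, 90], [93, 2], [-56, -9], [-70, 56]]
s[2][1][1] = 98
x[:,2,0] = [56, 93, -38]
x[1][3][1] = -9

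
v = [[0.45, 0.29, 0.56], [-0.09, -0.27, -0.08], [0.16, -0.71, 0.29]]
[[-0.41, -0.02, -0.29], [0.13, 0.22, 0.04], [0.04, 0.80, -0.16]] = v @ [[-0.52, 0.13, -0.37], [-0.25, -0.95, 0.04], [-0.19, 0.35, -0.25]]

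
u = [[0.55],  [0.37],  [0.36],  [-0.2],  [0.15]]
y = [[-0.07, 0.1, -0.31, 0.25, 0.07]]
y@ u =[[-0.15]]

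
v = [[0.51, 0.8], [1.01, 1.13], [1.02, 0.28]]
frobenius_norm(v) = 2.08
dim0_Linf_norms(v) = [1.02, 1.13]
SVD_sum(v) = [[0.68, 0.62], [1.11, 1.02], [0.69, 0.64]] + [[-0.17, 0.18], [-0.10, 0.11], [0.33, -0.36]]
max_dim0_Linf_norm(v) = 1.13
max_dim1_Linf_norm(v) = 1.13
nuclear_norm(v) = 2.56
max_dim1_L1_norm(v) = 2.14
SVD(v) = [[-0.46, -0.44], [-0.75, -0.27], [-0.47, 0.86]] @ diag([2.0000111850613043, 0.5620100173748498]) @ [[-0.74, -0.68], [0.68, -0.74]]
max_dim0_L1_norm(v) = 2.54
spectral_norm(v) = 2.00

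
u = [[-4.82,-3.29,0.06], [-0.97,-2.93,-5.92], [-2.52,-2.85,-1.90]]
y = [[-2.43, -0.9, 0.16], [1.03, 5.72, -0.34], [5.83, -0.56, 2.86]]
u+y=[[-7.25, -4.19, 0.22],[0.06, 2.79, -6.26],[3.31, -3.41, 0.96]]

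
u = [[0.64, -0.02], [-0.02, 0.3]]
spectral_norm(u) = 0.64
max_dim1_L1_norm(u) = 0.66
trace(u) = 0.94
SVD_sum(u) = [[0.64, -0.04], [-0.04, 0.00]] + [[0.00, 0.02],[0.02, 0.3]]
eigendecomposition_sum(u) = [[0.64, -0.04], [-0.04, 0.0]] + [[0.0, 0.02], [0.02, 0.3]]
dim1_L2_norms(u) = [0.64, 0.3]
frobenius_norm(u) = 0.71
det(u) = 0.19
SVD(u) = [[-1.00,  0.06], [0.06,  1.00]] @ diag([0.641172427686237, 0.29882757231376306]) @ [[-1.0, 0.06], [0.06, 1.00]]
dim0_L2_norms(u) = [0.64, 0.3]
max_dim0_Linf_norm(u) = 0.64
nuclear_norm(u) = 0.94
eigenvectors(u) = [[1.0, 0.06], [-0.06, 1.0]]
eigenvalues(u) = [0.64, 0.3]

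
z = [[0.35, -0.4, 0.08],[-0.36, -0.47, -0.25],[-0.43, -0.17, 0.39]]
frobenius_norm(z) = 1.03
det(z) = -0.19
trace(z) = 0.27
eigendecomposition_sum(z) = [[-0.09+0.00j, -0.20+0.00j, -0.04+0.00j],[-0.24+0.00j, (-0.56+0j), (-0.11+0j)],[(-0.07+0j), -0.17+0.00j, (-0.03+0j)]] + [[0.22+0.08j, -0.10+0.02j, 0.06-0.16j],[(-0.06-0.09j), 0.04+0.02j, -0.07+0.04j],[(-0.18+0.3j), 0.00-0.15j, 0.21+0.14j]] + [[0.22-0.08j, -0.10-0.02j, 0.06+0.16j],[-0.06+0.09j, (0.04-0.02j), (-0.07-0.04j)],[-0.18-0.30j, 0.00+0.15j, 0.21-0.14j]]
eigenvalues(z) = [(-0.68+0j), (0.47+0.23j), (0.47-0.23j)]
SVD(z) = [[-0.00, -0.8, 0.60], [0.76, -0.39, -0.51], [0.65, 0.46, 0.61]] @ diag([0.7270904470809757, 0.5819124176725637, 0.44779171488769]) @ [[-0.76, -0.64, 0.08], [-0.58, 0.73, 0.36], [0.29, -0.23, 0.93]]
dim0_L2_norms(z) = [0.66, 0.64, 0.47]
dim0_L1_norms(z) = [1.14, 1.04, 0.72]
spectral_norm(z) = 0.73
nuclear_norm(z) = 1.76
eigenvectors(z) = [[(0.33+0j), (0.11+0.53j), 0.11-0.53j], [0.90+0.00j, 0.11-0.23j, (0.11+0.23j)], [0.28+0.00j, (-0.8+0j), (-0.8-0j)]]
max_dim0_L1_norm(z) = 1.14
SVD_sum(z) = [[0.0, 0.00, -0.0], [-0.42, -0.36, 0.05], [-0.36, -0.30, 0.04]] + [[0.27,-0.34,-0.17],[0.13,-0.17,-0.08],[-0.15,0.19,0.10]] + [[0.08, -0.06, 0.25],[-0.07, 0.05, -0.21],[0.08, -0.06, 0.25]]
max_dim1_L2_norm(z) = 0.64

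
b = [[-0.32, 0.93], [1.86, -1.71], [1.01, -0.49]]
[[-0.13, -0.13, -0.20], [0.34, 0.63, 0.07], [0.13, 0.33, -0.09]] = b @ [[0.08, 0.31, -0.23], [-0.11, -0.03, -0.29]]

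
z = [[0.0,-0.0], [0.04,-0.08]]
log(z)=[[(-46.05+0j), 0j], [-21.76-1.57j, -2.53+3.14j]]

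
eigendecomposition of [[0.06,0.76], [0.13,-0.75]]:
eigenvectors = [[0.99, -0.64], [0.14, 0.77]]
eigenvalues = [0.17, -0.86]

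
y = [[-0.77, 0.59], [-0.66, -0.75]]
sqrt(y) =[[0.32, 0.88], [-0.99, 0.35]]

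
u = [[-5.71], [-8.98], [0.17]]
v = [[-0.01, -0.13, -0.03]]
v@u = [[1.22]]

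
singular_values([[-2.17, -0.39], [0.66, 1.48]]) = [2.46, 1.2]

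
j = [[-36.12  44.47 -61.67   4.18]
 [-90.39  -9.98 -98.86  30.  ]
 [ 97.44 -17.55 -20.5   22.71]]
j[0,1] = 44.47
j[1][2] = -98.86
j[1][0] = -90.39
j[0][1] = 44.47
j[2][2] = -20.5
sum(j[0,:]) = -49.14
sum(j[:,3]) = 56.89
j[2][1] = -17.55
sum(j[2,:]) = 82.1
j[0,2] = -61.67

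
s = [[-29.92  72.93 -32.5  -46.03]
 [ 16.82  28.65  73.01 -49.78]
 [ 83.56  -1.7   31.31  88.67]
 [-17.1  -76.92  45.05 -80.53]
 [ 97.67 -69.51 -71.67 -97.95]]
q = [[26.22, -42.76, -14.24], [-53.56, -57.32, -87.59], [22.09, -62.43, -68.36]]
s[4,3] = -97.95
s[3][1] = -76.92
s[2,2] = 31.31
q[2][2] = -68.36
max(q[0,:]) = 26.22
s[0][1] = 72.93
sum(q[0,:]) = -30.78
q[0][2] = -14.24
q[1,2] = -87.59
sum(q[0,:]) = -30.78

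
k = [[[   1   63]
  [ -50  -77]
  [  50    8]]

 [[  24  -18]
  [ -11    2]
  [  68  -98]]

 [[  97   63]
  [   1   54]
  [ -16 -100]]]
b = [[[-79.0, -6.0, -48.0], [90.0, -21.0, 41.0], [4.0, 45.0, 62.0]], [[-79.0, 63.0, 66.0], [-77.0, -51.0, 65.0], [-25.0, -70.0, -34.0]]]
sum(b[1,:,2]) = 97.0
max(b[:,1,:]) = 90.0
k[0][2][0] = 50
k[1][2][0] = 68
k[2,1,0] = 1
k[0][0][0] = 1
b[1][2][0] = -25.0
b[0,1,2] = 41.0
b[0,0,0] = -79.0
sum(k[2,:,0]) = 82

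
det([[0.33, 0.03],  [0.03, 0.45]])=0.148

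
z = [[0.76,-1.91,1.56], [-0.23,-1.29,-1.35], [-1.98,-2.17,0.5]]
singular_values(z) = [3.46, 2.24, 1.45]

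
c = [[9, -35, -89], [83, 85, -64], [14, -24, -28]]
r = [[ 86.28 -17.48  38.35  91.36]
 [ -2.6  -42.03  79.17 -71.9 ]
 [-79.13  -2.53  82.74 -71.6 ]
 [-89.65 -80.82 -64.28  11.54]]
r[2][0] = -79.13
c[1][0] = 83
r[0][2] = 38.35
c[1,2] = -64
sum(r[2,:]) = -70.52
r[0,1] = -17.48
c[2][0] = 14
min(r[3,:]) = -89.65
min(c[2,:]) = -28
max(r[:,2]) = 82.74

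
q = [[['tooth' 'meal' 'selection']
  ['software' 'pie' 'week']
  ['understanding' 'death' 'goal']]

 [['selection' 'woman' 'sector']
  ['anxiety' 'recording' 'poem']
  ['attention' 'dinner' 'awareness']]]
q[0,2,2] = 'goal'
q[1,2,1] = 'dinner'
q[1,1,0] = 'anxiety'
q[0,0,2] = 'selection'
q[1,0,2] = 'sector'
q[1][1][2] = 'poem'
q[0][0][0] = 'tooth'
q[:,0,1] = ['meal', 'woman']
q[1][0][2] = 'sector'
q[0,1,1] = 'pie'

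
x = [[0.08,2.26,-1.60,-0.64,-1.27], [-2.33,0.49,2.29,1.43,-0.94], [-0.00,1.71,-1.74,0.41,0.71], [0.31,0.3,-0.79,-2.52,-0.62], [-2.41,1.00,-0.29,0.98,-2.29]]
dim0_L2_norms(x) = [3.37, 3.06, 3.4, 3.15, 2.94]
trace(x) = -5.98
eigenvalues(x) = [(0.95+1.01j), (0.95-1.01j), (-2.76+1.72j), (-2.76-1.72j), (-2.36+0j)]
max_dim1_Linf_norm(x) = 2.52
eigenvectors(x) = [[0.18-0.52j,(0.18+0.52j),(-0.31+0.26j),-0.31-0.26j,-0.32+0.00j], [(0.63+0j),(0.63-0j),-0.21-0.24j,-0.21+0.24j,(0.17+0j)], [0.39-0.07j,(0.39+0.07j),(0.04+0.5j),0.04-0.50j,(0.08+0j)], [(-0.06-0.07j),-0.06+0.07j,-0.24-0.09j,-0.24+0.09j,(-0.93+0j)], [(0.11+0.34j),0.11-0.34j,(-0.64+0j),(-0.64-0j),(0.06+0j)]]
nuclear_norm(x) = 13.66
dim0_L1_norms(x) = [5.13, 5.76, 6.71, 5.98, 5.83]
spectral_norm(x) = 4.91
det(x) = -47.99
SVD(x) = [[-0.07, 0.71, 0.0, -0.25, 0.65],[0.73, -0.11, -0.08, -0.66, -0.06],[-0.13, 0.41, 0.67, -0.24, -0.56],[-0.31, 0.3, -0.73, -0.26, -0.46],[0.59, 0.47, -0.14, 0.61, -0.21]] @ diag([4.913578329276881, 4.280571070205522, 2.5209913472548946, 1.1807113306824157, 0.7666046540716174]) @ [[-0.66, 0.1, 0.43, 0.49, -0.38], [-0.17, 0.66, -0.58, -0.17, -0.41], [0.11, 0.3, -0.29, 0.74, 0.52], [-0.01, -0.66, -0.57, 0.31, -0.38], [0.73, 0.18, 0.28, 0.29, -0.52]]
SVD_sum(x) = [[0.23, -0.03, -0.15, -0.17, 0.13],[-2.37, 0.35, 1.53, 1.75, -1.36],[0.42, -0.06, -0.27, -0.31, 0.24],[0.99, -0.14, -0.64, -0.73, 0.57],[-1.9, 0.28, 1.23, 1.41, -1.09]] + [[-0.52, 2.00, -1.76, -0.53, -1.26], [0.08, -0.31, 0.27, 0.08, 0.19], [-0.30, 1.17, -1.03, -0.31, -0.73], [-0.22, 0.85, -0.75, -0.23, -0.54], [-0.34, 1.33, -1.17, -0.35, -0.83]] + [[0.00, 0.00, -0.00, 0.01, 0.00], [-0.02, -0.06, 0.05, -0.14, -0.1], [0.19, 0.5, -0.48, 1.24, 0.87], [-0.20, -0.55, 0.52, -1.36, -0.95], [-0.04, -0.10, 0.10, -0.25, -0.18]] + [[0.00,0.20,0.17,-0.09,0.11], [0.01,0.52,0.45,-0.25,0.3], [0.0,0.18,0.16,-0.09,0.11], [0.00,0.2,0.18,-0.1,0.12], [-0.01,-0.47,-0.41,0.23,-0.27]] + [[0.36,0.09,0.14,0.15,-0.26],[-0.03,-0.01,-0.01,-0.01,0.02],[-0.31,-0.08,-0.12,-0.13,0.22],[-0.26,-0.06,-0.10,-0.1,0.19],[-0.12,-0.03,-0.05,-0.05,0.08]]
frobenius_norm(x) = 7.13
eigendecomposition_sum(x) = [[0.13+0.65j, 0.46-0.14j, (0.16-0.46j), (0.04-0.3j), (-0.22-0.19j)], [-0.65+0.38j, 0.33+0.44j, 0.55-0.00j, (0.33-0.07j), (0.12-0.3j)], [-0.36+0.31j, (0.25+0.24j), 0.35-0.06j, (0.2-0.08j), 0.04-0.20j], [0.11+0.04j, 0.02-0.08j, -0.05-0.06j, -0.04-0.03j, -0.05+0.02j], [(-0.32-0.28j), (-0.18+0.25j), 0.10+0.30j, 0.10+0.17j, 0.19+0.01j]] + [[0.13-0.65j, (0.46+0.14j), 0.16+0.46j, (0.04+0.3j), -0.22+0.19j], [(-0.65-0.38j), 0.33-0.44j, (0.55+0j), 0.33+0.07j, (0.12+0.3j)], [-0.36-0.31j, (0.25-0.24j), 0.35+0.06j, 0.20+0.08j, 0.04+0.20j], [0.11-0.04j, 0.02+0.08j, -0.05+0.06j, (-0.04+0.03j), -0.05-0.02j], [(-0.32+0.28j), (-0.18-0.25j), 0.10-0.30j, 0.10-0.17j, (0.19-0.01j)]] + [[-0.23+0.56j, 0.67+0.12j, -0.80-0.67j, 0.10-0.18j, (-0.51+0.7j)], [(-0.44-0.17j), (-0.08+0.52j), 0.51-0.63j, 0.14+0.07j, -0.54-0.38j], [0.40+0.64j, (0.6-0.59j), (-1.25+0.32j), (-0.11-0.23j), (0.33+1.01j)], [(-0.37+0.05j), (0.14+0.4j), (0.12-0.64j), 0.13-0.00j, -0.53-0.06j], [-0.85+0.44j, 0.68+0.82j, (-0.28-1.62j), (0.3-0.11j), -1.31+0.32j]] + [[-0.23-0.56j, 0.67-0.12j, -0.80+0.67j, 0.10+0.18j, (-0.51-0.7j)], [(-0.44+0.17j), -0.08-0.52j, 0.51+0.63j, 0.14-0.07j, -0.54+0.38j], [0.40-0.64j, 0.60+0.59j, -1.25-0.32j, -0.11+0.23j, (0.33-1.01j)], [(-0.37-0.05j), 0.14-0.40j, 0.12+0.64j, 0.13+0.00j, (-0.53+0.06j)], [-0.85-0.44j, 0.68-0.82j, -0.28+1.62j, 0.30+0.11j, (-1.31-0.32j)]] + [[0.29+0.00j, (-0.01+0j), (-0.31-0j), -0.91-0.00j, (0.18-0j)], [-0.15-0.00j, -0j, 0.17+0.00j, 0.49+0.00j, -0.10+0.00j], [-0.07-0.00j, 0.00-0.00j, 0.08+0.00j, 0.22+0.00j, (-0.04+0j)], [(0.84+0j), (-0.02+0j), (-0.92-0j), -2.69-0.00j, 0.53-0.00j], [(-0.06-0j), 0.00-0.00j, 0.06+0.00j, 0.19+0.00j, -0.04+0.00j]]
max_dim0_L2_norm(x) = 3.4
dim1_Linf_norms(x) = [2.26, 2.33, 1.74, 2.52, 2.41]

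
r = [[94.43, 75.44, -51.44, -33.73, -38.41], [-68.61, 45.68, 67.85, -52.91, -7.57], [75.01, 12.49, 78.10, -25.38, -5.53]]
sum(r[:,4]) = -51.51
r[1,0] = -68.61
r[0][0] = 94.43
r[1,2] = 67.85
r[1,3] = -52.91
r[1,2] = 67.85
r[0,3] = -33.73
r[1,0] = -68.61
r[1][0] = -68.61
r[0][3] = -33.73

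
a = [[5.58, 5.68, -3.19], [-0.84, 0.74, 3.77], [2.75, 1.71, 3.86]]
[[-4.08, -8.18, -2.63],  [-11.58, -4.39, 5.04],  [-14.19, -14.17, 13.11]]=a @ [[-0.08, -2.74, 2.68], [-2.14, 0.23, -1.81], [-2.67, -1.82, 2.29]]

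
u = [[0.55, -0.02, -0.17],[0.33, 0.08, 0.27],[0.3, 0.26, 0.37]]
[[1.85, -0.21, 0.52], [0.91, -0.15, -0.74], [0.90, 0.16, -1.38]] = u@[[3.16, -0.48, 0.16], [0.88, 1.98, -2.31], [-0.76, -0.57, -2.24]]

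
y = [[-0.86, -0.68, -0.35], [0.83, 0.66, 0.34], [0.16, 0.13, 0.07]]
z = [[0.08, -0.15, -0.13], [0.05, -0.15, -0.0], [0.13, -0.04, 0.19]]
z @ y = [[-0.21,-0.17,-0.09], [-0.17,-0.13,-0.07], [-0.11,-0.09,-0.05]]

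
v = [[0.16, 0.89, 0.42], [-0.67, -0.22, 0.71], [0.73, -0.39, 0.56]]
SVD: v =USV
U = [[-0.42, -0.21, -0.89],[0.7, -0.69, -0.17],[-0.58, -0.69, 0.43]]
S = [1.0, 1.0, 1.0]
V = [[-0.95, -0.30, -0.0],  [-0.07, 0.24, -0.97],  [0.29, -0.92, -0.25]]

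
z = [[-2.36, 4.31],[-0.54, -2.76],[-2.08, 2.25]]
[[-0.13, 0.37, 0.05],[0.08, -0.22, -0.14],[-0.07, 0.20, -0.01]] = z @ [[0.00, -0.01, 0.05], [-0.03, 0.08, 0.04]]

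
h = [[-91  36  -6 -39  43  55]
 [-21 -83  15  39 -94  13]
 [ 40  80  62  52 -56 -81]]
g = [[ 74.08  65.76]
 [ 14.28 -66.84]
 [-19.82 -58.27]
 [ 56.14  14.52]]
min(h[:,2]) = -6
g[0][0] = 74.08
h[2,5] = -81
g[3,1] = 14.52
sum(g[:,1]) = -44.83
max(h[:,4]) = 43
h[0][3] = -39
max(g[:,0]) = 74.08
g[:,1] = [65.76, -66.84, -58.27, 14.52]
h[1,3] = 39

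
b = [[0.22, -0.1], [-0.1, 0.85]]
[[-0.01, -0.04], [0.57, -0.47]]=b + [[-0.23, 0.06], [0.67, -1.32]]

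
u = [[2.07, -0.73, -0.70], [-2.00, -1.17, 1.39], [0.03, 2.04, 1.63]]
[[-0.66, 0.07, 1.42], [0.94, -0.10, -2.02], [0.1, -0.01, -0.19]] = u @ [[-0.29, 0.03, 0.63], [-0.09, 0.01, 0.2], [0.18, -0.02, -0.38]]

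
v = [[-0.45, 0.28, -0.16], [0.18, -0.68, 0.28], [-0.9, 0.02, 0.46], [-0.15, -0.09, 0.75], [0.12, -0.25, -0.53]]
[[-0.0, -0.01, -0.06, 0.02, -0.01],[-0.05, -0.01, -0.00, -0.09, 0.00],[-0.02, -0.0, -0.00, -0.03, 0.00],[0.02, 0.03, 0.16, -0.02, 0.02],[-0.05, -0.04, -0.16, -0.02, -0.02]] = v @ [[0.05, 0.03, 0.14, 0.03, 0.01], [0.10, 0.05, 0.15, 0.13, 0.01], [0.05, 0.05, 0.26, -0.01, 0.03]]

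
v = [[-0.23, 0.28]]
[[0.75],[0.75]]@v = [[-0.17, 0.21], [-0.17, 0.21]]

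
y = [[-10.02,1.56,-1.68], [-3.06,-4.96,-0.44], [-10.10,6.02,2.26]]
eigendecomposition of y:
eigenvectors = [[0.12, -0.77, -0.44],  [0.01, -0.52, -0.89],  [-0.99, -0.38, 0.11]]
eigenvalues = [3.48, -9.8, -6.4]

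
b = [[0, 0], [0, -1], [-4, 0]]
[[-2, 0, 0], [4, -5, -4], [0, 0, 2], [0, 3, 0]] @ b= [[0, 0], [16, 5], [-8, 0], [0, -3]]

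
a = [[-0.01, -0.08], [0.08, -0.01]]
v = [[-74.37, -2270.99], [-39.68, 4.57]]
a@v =[[3.92, 22.34], [-5.55, -181.72]]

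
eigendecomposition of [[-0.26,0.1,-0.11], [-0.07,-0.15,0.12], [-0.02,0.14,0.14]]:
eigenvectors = [[-0.83+0.00j, (-0.83-0j), -0.15+0.00j], [(-0.22-0.48j), (-0.22+0.48j), (0.35+0j)], [-0.00+0.18j, -0.00-0.18j, (0.93+0j)]]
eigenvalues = [(-0.23+0.08j), (-0.23-0.08j), (0.2+0j)]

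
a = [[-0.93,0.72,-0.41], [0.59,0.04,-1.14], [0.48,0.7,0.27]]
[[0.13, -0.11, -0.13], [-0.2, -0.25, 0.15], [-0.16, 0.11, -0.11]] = a@[[-0.23,0.04,0.06], [-0.09,0.04,-0.16], [0.05,0.24,-0.11]]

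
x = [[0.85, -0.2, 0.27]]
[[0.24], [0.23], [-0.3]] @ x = [[0.2, -0.05, 0.06], [0.20, -0.05, 0.06], [-0.26, 0.06, -0.08]]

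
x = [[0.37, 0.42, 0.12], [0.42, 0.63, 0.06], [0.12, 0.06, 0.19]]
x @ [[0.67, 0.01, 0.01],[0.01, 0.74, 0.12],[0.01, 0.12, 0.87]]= [[0.25,0.33,0.16], [0.29,0.48,0.13], [0.08,0.07,0.17]]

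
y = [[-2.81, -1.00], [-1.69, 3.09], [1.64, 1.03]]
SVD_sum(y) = [[-2.2, 0.76], [-2.47, 0.86], [1.14, -0.4]] + [[-0.61, -1.76], [0.78, 2.23], [0.5, 1.43]]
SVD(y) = [[-0.63,  0.55], [-0.71,  -0.70], [0.33,  -0.45]] @ diag([3.7003523493581127, 3.3701917587282617]) @ [[0.94, -0.33],  [-0.33, -0.94]]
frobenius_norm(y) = 5.01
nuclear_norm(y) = 7.07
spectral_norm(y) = 3.70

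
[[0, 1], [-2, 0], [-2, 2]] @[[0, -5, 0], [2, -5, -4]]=[[2, -5, -4], [0, 10, 0], [4, 0, -8]]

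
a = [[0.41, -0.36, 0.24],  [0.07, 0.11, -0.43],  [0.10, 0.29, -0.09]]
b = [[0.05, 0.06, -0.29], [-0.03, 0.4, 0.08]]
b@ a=[[-0.00, -0.10, 0.01], [0.02, 0.08, -0.19]]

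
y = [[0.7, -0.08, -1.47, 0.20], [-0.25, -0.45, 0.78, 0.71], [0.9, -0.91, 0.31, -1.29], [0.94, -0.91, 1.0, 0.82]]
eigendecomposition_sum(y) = [[(0.07+0.38j), (0.15-0.33j), -0.55+0.17j, -0.29-0.32j], [(-0.1-0.31j), -0.09+0.29j, 0.44-0.21j, 0.28+0.23j], [0.58-0.00j, -0.44-0.31j, (0.11+0.85j), (-0.54+0.34j)], [0.18-0.42j, (-0.36+0.23j), (0.65+0.19j), (0.08+0.5j)]] + [[0.07-0.38j, 0.15+0.33j, -0.55-0.17j, (-0.29+0.32j)],[-0.10+0.31j, (-0.09-0.29j), 0.44+0.21j, (0.28-0.23j)],[(0.58+0j), (-0.44+0.31j), 0.11-0.85j, (-0.54-0.34j)],[(0.18+0.42j), -0.36-0.23j, (0.65-0.19j), (0.08-0.5j)]] + [[0.62-0.00j,-0.22-0.00j,(-0.34+0j),(0.72+0j)], [(0.05-0j),(-0.02-0j),-0.03+0.00j,0.06+0.00j], [(-0.21+0j),(0.07+0j),(0.12-0j),-0.25-0.00j], [(0.58-0j),-0.20-0.00j,(-0.31+0j),(0.67+0j)]] + [[-0.06-0.00j,(-0.16+0j),-0.04+0.00j,0.06+0.00j], [-0.10-0.00j,(-0.26+0j),-0.06+0.00j,(0.1+0j)], [-0.04-0.00j,(-0.1+0j),-0.03+0.00j,(0.04+0j)], [(0.01+0j),(0.02-0j),0.00-0.00j,-0.01-0.00j]]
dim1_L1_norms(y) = [2.45, 2.19, 3.41, 3.67]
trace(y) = 1.38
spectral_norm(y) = 2.22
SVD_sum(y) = [[-0.25,  0.46,  -0.71,  -0.16], [0.25,  -0.46,  0.72,  0.17], [0.2,  -0.37,  0.57,  0.13], [0.46,  -0.85,  1.32,  0.30]] + [[0.46, -0.27, -0.22, -0.49], [-0.41, 0.24, 0.2, 0.44], [0.99, -0.57, -0.47, -1.04], [0.05, -0.03, -0.02, -0.05]] + [[0.54, -0.20, -0.51, 0.85], [0.07, -0.02, -0.06, 0.10], [-0.24, 0.09, 0.23, -0.38], [0.36, -0.13, -0.34, 0.57]] + [[-0.05,-0.07,-0.03,0.00], [-0.15,-0.2,-0.08,0.00], [-0.04,-0.06,-0.02,0.00], [0.08,0.1,0.04,-0.0]]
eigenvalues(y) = [(0.17+2.02j), (0.17-2.02j), (1.39+0j), (-0.35+0j)]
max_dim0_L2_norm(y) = 1.97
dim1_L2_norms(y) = [1.64, 1.17, 1.84, 1.84]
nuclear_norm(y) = 5.92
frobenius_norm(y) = 3.30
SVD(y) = [[0.40, 0.4, -0.78, 0.28], [-0.41, -0.36, -0.10, 0.83], [-0.33, 0.85, 0.35, 0.24], [-0.75, 0.04, -0.52, -0.41]] @ diag([2.221150698048401, 1.9086073334575793, 1.4762790024702492, 0.3186030917874078]) @ [[-0.28,0.51,-0.79,-0.18], [0.61,-0.36,-0.29,-0.65], [-0.47,0.18,0.45,-0.74], [-0.58,-0.76,-0.29,0.01]]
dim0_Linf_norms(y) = [0.94, 0.91, 1.47, 1.29]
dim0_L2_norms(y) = [1.5, 1.37, 1.97, 1.7]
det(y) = -1.99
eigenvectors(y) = [[-0.08-0.43j, (-0.08+0.43j), 0.71+0.00j, (0.51+0j)],  [0.11+0.35j, 0.11-0.35j, 0.05+0.00j, (0.8+0j)],  [-0.65+0.00j, (-0.65-0j), (-0.24+0j), (0.31+0j)],  [-0.20+0.47j, (-0.2-0.47j), (0.66+0j), -0.05+0.00j]]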